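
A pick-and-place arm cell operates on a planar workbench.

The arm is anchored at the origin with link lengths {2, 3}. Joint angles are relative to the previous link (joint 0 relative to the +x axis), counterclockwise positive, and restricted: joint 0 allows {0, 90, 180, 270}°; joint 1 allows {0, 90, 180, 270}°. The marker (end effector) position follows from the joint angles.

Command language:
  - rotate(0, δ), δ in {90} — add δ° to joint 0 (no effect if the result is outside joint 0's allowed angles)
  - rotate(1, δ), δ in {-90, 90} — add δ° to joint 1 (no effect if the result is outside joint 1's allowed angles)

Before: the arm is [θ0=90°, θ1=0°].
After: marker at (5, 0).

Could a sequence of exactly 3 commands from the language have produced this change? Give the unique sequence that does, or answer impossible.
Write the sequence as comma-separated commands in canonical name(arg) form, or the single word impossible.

from: [θ0=90°, θ1=0°]
1. rotate(0, 90) → [θ0=180°, θ1=0°]
2. rotate(0, 90) → [θ0=270°, θ1=0°]
3. rotate(0, 90) → [θ0=0°, θ1=0°]
uniquely the one of 27 3-step routes that fits.

rotate(0, 90), rotate(0, 90), rotate(0, 90)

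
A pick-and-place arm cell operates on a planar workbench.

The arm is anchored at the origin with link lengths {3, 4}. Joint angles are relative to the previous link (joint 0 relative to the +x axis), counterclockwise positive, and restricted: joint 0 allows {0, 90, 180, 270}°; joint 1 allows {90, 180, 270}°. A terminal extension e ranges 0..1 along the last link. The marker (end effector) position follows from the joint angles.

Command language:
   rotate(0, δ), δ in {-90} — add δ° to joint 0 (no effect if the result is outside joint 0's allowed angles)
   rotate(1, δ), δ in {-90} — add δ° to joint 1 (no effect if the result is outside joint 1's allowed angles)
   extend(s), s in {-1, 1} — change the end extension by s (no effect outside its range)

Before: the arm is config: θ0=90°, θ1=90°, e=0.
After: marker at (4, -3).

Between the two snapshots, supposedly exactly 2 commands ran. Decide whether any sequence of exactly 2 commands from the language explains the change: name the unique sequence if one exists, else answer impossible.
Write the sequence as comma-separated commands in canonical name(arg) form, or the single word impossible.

rotate(0, -90), rotate(0, -90)

t0: config: θ0=90°, θ1=90°, e=0
t=1 rotate(0, -90) ⇒ config: θ0=0°, θ1=90°, e=0
t=2 rotate(0, -90) ⇒ config: θ0=270°, θ1=90°, e=0
uniquely the one of 16 2-step routes that fits.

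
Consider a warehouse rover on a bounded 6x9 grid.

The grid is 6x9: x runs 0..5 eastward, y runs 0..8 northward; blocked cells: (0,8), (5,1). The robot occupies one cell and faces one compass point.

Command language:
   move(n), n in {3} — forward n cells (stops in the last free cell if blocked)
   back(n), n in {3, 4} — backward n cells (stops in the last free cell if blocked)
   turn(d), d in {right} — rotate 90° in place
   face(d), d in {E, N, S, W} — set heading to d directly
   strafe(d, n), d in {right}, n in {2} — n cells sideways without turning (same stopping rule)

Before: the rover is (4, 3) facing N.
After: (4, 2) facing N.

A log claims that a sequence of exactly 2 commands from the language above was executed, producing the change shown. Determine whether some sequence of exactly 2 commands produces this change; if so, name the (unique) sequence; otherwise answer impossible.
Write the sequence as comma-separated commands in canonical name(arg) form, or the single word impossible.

move(3), back(4)

key: order matters: swapping move(3) and back(4) lands elsewhere
begin: (4, 3) facing N
1. move(3) → (4, 6) facing N
2. back(4) → (4, 2) facing N
uniquely the one of 81 2-step routes that fits.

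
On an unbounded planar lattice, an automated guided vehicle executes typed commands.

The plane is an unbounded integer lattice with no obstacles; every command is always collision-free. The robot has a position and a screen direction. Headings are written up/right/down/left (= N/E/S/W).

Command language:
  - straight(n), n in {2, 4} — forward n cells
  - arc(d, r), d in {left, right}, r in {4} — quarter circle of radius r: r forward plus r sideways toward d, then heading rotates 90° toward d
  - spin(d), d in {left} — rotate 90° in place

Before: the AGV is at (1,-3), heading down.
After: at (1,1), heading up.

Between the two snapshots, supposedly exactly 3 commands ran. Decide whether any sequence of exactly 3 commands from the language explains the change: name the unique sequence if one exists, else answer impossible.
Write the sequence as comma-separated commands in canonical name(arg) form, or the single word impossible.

spin(left), spin(left), straight(4)

key: order matters: swapping spin(left) and straight(4) lands elsewhere
begin: at (1,-3), heading down
t=1 spin(left) ⇒ at (1,-3), heading right
t=2 spin(left) ⇒ at (1,-3), heading up
t=3 straight(4) ⇒ at (1,1), heading up
no other 3-command option fits: unique.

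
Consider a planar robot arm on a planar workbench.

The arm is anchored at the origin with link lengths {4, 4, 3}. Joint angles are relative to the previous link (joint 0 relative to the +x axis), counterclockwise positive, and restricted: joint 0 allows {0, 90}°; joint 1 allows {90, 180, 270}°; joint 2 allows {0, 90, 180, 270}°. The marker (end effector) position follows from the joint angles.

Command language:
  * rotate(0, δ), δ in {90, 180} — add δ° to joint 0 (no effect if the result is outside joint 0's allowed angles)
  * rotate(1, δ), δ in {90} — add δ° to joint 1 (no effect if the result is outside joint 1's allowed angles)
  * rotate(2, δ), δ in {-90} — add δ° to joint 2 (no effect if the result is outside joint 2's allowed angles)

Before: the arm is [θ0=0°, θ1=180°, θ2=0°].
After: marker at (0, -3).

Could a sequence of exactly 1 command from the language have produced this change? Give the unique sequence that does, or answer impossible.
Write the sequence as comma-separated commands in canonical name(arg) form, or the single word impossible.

rotate(0, 90)

begin: [θ0=0°, θ1=180°, θ2=0°]
t=1 rotate(0, 90) ⇒ [θ0=90°, θ1=180°, θ2=0°]
no other 1-command option fits: unique.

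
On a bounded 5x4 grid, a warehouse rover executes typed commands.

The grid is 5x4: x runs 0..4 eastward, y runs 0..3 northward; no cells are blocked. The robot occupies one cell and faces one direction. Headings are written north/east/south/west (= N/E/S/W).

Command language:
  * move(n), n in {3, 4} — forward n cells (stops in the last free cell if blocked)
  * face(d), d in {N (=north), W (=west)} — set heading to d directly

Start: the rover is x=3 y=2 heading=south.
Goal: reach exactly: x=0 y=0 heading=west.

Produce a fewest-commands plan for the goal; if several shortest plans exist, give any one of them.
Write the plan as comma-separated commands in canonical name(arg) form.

move(3), face(W), move(3)

t0: x=3 y=2 heading=south
1. move(3) → x=3 y=0 heading=south
2. face(W) → x=3 y=0 heading=west
3. move(3) → x=0 y=0 heading=west
minimal: 3 command(s), checked below 3.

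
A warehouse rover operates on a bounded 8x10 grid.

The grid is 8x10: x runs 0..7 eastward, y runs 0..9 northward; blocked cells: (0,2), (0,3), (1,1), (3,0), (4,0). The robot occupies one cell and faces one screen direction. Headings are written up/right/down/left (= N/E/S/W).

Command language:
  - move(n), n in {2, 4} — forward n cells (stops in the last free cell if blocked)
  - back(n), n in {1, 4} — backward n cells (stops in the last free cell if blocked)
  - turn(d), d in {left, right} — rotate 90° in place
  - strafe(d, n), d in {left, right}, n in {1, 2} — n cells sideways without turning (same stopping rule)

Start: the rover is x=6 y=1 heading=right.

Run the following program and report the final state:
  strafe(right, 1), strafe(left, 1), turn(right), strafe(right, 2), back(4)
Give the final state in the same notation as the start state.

t0: x=6 y=1 heading=right
step 1 (strafe(right, 1)): x=6 y=0 heading=right
step 2 (strafe(left, 1)): x=6 y=1 heading=right
step 3 (turn(right)): x=6 y=1 heading=down
step 4 (strafe(right, 2)): x=4 y=1 heading=down
step 5 (back(4)): x=4 y=5 heading=down

x=4 y=5 heading=down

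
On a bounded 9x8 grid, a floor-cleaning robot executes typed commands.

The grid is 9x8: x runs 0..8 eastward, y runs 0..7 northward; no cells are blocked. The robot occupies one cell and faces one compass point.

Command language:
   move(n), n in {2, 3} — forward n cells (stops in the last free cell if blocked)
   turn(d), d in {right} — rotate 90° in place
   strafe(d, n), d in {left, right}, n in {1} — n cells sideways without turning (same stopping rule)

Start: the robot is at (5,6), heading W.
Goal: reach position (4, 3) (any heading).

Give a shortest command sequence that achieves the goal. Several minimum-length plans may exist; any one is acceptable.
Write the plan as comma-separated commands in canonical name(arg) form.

turn(right), turn(right), turn(right), move(3), strafe(right, 1)

start: at (5,6), heading W
t=1 turn(right) ⇒ at (5,6), heading N
t=2 turn(right) ⇒ at (5,6), heading E
t=3 turn(right) ⇒ at (5,6), heading S
t=4 move(3) ⇒ at (5,3), heading S
t=5 strafe(right, 1) ⇒ at (4,3), heading S
no 4-step plan works, so 5 is optimal.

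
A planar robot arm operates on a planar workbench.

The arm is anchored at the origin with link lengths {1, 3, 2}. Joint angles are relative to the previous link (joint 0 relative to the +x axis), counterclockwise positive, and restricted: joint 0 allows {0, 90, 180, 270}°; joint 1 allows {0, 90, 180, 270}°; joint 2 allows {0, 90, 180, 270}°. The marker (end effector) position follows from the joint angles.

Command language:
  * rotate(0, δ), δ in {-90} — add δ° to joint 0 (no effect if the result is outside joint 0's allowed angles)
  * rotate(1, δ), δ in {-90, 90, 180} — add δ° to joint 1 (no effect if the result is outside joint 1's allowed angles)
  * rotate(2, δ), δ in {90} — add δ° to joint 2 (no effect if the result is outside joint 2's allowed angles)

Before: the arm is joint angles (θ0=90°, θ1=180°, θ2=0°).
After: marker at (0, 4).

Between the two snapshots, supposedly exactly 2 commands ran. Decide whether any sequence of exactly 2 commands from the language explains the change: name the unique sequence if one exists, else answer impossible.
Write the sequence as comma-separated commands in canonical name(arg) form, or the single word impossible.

rotate(0, -90), rotate(0, -90)

start: joint angles (θ0=90°, θ1=180°, θ2=0°)
step 1 (rotate(0, -90)): joint angles (θ0=0°, θ1=180°, θ2=0°)
step 2 (rotate(0, -90)): joint angles (θ0=270°, θ1=180°, θ2=0°)
uniquely the one of 25 2-step routes that fits.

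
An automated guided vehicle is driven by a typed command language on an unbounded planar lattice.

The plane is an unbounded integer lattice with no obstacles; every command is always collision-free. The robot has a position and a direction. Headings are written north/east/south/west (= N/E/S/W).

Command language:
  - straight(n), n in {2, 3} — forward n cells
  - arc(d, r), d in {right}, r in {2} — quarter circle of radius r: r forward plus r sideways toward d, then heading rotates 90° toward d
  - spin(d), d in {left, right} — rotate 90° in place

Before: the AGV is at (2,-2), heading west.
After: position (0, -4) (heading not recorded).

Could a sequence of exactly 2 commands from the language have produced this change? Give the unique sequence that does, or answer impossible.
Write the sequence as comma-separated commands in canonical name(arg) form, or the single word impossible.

key: running arc(right, 2) before spin(left) would end elsewhere — order is forced
initial: at (2,-2), heading west
step 1 (spin(left)): at (2,-2), heading south
step 2 (arc(right, 2)): at (0,-4), heading west
uniquely the one of 25 2-step routes that fits.

spin(left), arc(right, 2)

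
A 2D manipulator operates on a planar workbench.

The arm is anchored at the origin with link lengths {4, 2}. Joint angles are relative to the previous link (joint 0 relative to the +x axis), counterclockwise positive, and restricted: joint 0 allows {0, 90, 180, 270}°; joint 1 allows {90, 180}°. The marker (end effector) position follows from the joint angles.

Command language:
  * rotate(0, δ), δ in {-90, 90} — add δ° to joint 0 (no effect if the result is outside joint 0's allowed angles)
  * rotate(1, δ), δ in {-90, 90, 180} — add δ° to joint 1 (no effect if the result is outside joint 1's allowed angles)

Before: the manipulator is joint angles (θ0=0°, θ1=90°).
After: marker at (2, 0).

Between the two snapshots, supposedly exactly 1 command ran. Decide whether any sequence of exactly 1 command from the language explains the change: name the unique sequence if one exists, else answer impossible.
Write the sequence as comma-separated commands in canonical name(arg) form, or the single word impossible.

begin: joint angles (θ0=0°, θ1=90°)
1. rotate(1, 90) → joint angles (θ0=0°, θ1=180°)
uniquely the one of 5 1-step routes that fits.

rotate(1, 90)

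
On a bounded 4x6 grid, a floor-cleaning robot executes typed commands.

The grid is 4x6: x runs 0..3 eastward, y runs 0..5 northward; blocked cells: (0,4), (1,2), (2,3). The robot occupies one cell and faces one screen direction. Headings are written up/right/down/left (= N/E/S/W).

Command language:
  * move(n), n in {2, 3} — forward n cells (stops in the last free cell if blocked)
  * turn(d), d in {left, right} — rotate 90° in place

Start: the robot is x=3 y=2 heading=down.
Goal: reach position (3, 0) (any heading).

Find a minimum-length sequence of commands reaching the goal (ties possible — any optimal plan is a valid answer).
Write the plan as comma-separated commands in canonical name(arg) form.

move(3)

from: x=3 y=2 heading=down
t=1 move(3) ⇒ x=3 y=0 heading=down
shorter routes all fall short; 1 is best.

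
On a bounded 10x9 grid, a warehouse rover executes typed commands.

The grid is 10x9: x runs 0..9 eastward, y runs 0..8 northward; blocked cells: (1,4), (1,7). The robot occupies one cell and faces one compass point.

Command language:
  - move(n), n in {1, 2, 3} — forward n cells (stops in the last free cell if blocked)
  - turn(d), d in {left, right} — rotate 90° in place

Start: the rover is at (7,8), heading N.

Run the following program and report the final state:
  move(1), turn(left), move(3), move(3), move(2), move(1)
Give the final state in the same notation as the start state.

start: at (7,8), heading N
step 1 (move(1)): at (7,8), heading N
step 2 (turn(left)): at (7,8), heading W
step 3 (move(3)): at (4,8), heading W
step 4 (move(3)): at (1,8), heading W
step 5 (move(2)): at (0,8), heading W
step 6 (move(1)): at (0,8), heading W

at (0,8), heading W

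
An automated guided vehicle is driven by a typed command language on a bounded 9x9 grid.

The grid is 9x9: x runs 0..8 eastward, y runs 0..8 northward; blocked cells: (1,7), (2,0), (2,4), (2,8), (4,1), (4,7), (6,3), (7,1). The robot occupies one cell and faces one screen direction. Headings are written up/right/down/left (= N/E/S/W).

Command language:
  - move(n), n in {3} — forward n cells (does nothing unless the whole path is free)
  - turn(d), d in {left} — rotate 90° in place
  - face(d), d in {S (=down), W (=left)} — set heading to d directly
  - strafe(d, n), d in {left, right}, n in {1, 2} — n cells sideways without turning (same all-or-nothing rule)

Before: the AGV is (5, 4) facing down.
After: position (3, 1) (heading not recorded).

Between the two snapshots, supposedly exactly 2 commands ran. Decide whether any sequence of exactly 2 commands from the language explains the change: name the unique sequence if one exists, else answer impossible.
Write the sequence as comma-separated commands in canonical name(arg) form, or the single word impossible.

key: order matters: swapping strafe(right, 2) and move(3) lands elsewhere
t0: (5, 4) facing down
[1] after strafe(right, 2): (3, 4) facing down
[2] after move(3): (3, 1) facing down
no rival 2-sequence matches.

strafe(right, 2), move(3)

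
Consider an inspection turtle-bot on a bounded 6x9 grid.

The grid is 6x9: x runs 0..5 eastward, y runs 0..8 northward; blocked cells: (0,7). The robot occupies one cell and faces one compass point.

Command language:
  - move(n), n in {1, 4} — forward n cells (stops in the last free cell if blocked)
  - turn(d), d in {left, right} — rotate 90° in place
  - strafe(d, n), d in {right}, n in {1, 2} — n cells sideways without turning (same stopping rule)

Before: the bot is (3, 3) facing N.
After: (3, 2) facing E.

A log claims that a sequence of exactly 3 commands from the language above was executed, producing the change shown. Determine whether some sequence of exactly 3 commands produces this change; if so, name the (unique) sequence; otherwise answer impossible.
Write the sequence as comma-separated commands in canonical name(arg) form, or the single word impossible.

move(1), turn(right), strafe(right, 2)

key: position moved to (3,2) AND the heading swung to E — translation plus rotation needed
start: (3, 3) facing N
1. move(1) → (3, 4) facing N
2. turn(right) → (3, 4) facing E
3. strafe(right, 2) → (3, 2) facing E
all 216 alternatives checked — unique.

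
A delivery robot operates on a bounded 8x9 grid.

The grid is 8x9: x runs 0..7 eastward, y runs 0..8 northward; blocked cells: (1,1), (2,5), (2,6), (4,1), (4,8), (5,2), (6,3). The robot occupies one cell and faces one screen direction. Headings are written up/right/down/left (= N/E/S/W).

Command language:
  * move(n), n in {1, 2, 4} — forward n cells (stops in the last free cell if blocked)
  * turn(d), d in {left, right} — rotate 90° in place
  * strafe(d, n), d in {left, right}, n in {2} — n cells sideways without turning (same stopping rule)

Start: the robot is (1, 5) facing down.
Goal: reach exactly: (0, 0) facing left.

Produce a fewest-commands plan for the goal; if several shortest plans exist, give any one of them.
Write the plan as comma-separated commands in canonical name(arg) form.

move(1), strafe(right, 2), move(4), turn(right)

from: (1, 5) facing down
1. move(1) → (1, 4) facing down
2. strafe(right, 2) → (0, 4) facing down
3. move(4) → (0, 0) facing down
4. turn(right) → (0, 0) facing left
shorter routes all fall short; 4 is best.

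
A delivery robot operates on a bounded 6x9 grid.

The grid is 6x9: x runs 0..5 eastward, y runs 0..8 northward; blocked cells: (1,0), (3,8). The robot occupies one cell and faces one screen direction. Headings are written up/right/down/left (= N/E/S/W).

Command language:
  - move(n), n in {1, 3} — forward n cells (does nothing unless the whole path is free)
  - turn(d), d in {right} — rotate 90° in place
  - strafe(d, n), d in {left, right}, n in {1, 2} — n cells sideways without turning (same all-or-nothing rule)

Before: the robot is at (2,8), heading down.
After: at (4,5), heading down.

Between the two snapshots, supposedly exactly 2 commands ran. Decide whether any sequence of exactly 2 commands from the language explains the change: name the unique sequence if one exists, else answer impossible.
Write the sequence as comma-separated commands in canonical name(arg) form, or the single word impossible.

key: heading stays S — no command in the sequence turns
initial: at (2,8), heading down
[1] after move(3): at (2,5), heading down
[2] after strafe(left, 2): at (4,5), heading down
all 49 alternatives checked — unique.

move(3), strafe(left, 2)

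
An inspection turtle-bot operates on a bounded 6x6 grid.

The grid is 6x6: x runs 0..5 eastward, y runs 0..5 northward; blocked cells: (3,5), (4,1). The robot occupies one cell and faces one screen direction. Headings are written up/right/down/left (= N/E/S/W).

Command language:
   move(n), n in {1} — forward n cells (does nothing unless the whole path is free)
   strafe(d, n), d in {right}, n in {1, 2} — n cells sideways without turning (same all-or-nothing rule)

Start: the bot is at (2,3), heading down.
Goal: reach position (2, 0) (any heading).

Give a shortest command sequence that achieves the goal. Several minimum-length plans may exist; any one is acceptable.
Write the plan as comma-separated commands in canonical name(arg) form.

move(1), move(1), move(1)

start: at (2,3), heading down
step 1 (move(1)): at (2,2), heading down
step 2 (move(1)): at (2,1), heading down
step 3 (move(1)): at (2,0), heading down
nothing shorter than 3 reaches the goal.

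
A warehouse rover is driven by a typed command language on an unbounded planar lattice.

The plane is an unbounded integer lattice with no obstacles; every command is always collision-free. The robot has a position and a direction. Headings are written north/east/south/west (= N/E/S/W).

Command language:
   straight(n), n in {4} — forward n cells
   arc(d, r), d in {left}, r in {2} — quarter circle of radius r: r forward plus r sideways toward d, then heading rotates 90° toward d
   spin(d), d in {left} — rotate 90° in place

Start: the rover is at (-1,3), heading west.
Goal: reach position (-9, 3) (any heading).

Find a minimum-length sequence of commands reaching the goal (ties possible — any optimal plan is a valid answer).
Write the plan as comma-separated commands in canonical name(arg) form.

begin: at (-1,3), heading west
1. straight(4) → at (-5,3), heading west
2. straight(4) → at (-9,3), heading west
minimal: 2 command(s), checked below 2.

straight(4), straight(4)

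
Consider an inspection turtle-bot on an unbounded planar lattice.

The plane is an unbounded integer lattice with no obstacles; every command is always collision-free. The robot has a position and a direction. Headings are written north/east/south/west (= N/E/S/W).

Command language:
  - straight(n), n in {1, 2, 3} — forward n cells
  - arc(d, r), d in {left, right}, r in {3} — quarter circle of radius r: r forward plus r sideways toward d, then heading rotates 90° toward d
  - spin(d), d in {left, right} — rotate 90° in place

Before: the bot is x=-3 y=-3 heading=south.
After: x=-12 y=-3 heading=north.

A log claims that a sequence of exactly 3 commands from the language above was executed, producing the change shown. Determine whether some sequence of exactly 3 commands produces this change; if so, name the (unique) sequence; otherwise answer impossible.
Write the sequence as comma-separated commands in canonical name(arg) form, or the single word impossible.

key: position moved to (-12,-3) AND the heading swung to N — translation plus rotation needed
begin: x=-3 y=-3 heading=south
step 1 (arc(right, 3)): x=-6 y=-6 heading=west
step 2 (straight(3)): x=-9 y=-6 heading=west
step 3 (arc(right, 3)): x=-12 y=-3 heading=north
no rival 3-sequence matches.

arc(right, 3), straight(3), arc(right, 3)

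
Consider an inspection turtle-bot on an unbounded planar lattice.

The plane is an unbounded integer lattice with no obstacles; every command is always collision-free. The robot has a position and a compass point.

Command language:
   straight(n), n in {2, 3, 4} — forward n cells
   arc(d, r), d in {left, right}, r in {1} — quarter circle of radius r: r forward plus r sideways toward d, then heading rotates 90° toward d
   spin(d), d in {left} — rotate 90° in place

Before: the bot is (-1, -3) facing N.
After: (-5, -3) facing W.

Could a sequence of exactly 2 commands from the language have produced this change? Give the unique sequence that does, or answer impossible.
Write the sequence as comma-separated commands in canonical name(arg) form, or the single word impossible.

key: cell and facing (now W) both changed — the 2 commands mix motion and turning
t0: (-1, -3) facing N
t=1 spin(left) ⇒ (-1, -3) facing W
t=2 straight(4) ⇒ (-5, -3) facing W
uniquely the one of 36 2-step routes that fits.

spin(left), straight(4)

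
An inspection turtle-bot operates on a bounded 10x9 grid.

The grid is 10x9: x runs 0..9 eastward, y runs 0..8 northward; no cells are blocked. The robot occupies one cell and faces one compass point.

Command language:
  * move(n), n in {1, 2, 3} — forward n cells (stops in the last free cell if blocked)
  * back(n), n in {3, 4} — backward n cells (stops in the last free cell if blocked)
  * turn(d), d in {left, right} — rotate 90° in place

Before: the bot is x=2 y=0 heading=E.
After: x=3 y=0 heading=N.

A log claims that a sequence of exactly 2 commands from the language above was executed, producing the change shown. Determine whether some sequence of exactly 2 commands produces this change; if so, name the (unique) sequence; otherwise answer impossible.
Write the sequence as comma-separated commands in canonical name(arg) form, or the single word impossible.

key: position moved to (3,0) AND the heading swung to N — translation plus rotation needed
begin: x=2 y=0 heading=E
1. move(1) → x=3 y=0 heading=E
2. turn(left) → x=3 y=0 heading=N
no rival 2-sequence matches.

move(1), turn(left)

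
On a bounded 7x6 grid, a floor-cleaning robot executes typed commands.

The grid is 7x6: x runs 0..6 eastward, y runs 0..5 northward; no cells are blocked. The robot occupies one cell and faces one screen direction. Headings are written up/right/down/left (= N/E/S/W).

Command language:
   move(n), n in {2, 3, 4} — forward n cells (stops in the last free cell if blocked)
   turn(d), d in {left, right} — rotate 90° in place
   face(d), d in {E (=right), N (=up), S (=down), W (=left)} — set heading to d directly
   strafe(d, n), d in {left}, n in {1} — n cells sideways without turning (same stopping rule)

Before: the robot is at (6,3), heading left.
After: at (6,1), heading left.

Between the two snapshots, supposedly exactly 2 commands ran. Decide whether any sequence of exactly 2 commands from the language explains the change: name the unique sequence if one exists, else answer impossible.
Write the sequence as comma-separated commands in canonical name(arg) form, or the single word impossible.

key: heading stays W — no command in the sequence turns
from: at (6,3), heading left
t=1 strafe(left, 1) ⇒ at (6,2), heading left
t=2 strafe(left, 1) ⇒ at (6,1), heading left
no rival 2-sequence matches.

strafe(left, 1), strafe(left, 1)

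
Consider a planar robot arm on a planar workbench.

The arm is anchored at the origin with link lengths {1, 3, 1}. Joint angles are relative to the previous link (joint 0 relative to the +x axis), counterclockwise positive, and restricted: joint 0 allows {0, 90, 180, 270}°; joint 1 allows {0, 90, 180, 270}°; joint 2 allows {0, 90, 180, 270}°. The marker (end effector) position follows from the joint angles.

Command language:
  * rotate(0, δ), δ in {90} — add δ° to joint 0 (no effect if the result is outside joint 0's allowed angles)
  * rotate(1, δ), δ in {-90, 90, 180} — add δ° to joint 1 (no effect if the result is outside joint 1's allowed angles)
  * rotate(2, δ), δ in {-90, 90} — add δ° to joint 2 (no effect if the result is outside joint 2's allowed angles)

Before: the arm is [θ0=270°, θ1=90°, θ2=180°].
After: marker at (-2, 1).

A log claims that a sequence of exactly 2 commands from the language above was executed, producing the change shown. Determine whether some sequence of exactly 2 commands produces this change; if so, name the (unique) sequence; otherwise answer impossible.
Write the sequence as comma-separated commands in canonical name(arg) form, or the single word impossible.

rotate(0, 90), rotate(0, 90)

t0: [θ0=270°, θ1=90°, θ2=180°]
t=1 rotate(0, 90) ⇒ [θ0=0°, θ1=90°, θ2=180°]
t=2 rotate(0, 90) ⇒ [θ0=90°, θ1=90°, θ2=180°]
no rival 2-sequence matches.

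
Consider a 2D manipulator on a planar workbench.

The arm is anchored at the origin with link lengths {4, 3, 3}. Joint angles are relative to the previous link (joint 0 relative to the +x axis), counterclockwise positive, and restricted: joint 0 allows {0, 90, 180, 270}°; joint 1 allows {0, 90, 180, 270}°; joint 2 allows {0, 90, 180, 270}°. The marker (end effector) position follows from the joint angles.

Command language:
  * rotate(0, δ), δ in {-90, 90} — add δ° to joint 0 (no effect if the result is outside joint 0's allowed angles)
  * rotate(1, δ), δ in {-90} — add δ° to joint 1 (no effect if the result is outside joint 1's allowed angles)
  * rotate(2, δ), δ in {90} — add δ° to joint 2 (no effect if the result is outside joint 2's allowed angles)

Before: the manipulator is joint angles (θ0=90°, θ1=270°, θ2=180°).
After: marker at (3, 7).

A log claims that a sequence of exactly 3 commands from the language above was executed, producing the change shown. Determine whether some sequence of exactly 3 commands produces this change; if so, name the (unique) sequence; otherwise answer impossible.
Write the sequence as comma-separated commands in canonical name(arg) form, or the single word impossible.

begin: joint angles (θ0=90°, θ1=270°, θ2=180°)
t=1 rotate(2, 90) ⇒ joint angles (θ0=90°, θ1=270°, θ2=270°)
t=2 rotate(2, 90) ⇒ joint angles (θ0=90°, θ1=270°, θ2=0°)
t=3 rotate(2, 90) ⇒ joint angles (θ0=90°, θ1=270°, θ2=90°)
no rival 3-sequence matches.

rotate(2, 90), rotate(2, 90), rotate(2, 90)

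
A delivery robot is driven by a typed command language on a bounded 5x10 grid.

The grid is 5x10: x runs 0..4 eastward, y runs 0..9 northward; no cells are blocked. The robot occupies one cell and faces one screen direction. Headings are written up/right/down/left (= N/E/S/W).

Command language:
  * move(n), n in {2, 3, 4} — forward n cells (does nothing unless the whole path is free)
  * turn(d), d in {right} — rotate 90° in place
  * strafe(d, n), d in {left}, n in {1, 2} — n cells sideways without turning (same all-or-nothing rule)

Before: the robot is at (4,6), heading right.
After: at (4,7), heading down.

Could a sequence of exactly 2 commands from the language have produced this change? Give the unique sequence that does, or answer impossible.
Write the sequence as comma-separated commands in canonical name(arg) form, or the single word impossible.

strafe(left, 1), turn(right)

key: running turn(right) before strafe(left, 1) would end elsewhere — order is forced
start: at (4,6), heading right
step 1 (strafe(left, 1)): at (4,7), heading right
step 2 (turn(right)): at (4,7), heading down
uniquely the one of 36 2-step routes that fits.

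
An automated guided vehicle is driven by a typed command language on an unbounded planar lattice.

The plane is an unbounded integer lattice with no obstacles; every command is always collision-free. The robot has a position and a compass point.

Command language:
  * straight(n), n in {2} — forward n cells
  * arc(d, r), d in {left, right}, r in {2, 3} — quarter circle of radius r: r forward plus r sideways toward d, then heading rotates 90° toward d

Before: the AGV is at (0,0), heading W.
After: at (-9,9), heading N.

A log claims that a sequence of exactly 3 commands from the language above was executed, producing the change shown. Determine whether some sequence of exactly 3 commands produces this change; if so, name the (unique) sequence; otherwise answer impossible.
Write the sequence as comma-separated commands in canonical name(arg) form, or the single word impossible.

key: cell and facing (now N) both changed — the 3 commands mix motion and turning
initial: at (0,0), heading W
step 1 (arc(right, 3)): at (-3,3), heading N
step 2 (arc(left, 3)): at (-6,6), heading W
step 3 (arc(right, 3)): at (-9,9), heading N
uniquely the one of 125 3-step routes that fits.

arc(right, 3), arc(left, 3), arc(right, 3)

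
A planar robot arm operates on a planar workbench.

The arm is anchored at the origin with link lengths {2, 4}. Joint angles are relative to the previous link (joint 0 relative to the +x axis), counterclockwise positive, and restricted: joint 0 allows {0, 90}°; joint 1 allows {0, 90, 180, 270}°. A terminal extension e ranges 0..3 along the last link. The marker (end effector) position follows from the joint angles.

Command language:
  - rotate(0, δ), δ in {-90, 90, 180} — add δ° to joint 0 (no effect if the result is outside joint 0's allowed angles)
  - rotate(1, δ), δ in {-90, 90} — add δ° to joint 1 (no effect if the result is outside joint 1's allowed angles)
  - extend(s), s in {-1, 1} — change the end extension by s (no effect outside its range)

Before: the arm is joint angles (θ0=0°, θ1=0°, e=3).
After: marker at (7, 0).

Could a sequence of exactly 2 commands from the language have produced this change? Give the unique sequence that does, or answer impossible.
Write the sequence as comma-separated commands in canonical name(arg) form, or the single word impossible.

start: joint angles (θ0=0°, θ1=0°, e=3)
[1] after extend(-1): joint angles (θ0=0°, θ1=0°, e=2)
[2] after extend(-1): joint angles (θ0=0°, θ1=0°, e=1)
all 49 alternatives checked — unique.

extend(-1), extend(-1)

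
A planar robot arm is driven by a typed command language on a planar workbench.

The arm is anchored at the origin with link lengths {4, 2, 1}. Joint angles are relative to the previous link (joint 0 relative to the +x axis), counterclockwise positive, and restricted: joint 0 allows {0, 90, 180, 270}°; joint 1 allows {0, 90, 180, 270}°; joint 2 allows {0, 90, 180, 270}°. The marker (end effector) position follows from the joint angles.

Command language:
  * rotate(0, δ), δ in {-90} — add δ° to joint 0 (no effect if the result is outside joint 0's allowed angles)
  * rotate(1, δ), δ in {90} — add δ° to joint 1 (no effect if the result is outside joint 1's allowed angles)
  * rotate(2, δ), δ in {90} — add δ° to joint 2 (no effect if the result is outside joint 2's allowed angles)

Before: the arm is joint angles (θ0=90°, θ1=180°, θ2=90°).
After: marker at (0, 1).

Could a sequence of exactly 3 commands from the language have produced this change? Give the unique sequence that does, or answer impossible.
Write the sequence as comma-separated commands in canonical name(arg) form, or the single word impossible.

rotate(2, 90), rotate(2, 90), rotate(2, 90)

initial: joint angles (θ0=90°, θ1=180°, θ2=90°)
t=1 rotate(2, 90) ⇒ joint angles (θ0=90°, θ1=180°, θ2=180°)
t=2 rotate(2, 90) ⇒ joint angles (θ0=90°, θ1=180°, θ2=270°)
t=3 rotate(2, 90) ⇒ joint angles (θ0=90°, θ1=180°, θ2=0°)
uniquely the one of 27 3-step routes that fits.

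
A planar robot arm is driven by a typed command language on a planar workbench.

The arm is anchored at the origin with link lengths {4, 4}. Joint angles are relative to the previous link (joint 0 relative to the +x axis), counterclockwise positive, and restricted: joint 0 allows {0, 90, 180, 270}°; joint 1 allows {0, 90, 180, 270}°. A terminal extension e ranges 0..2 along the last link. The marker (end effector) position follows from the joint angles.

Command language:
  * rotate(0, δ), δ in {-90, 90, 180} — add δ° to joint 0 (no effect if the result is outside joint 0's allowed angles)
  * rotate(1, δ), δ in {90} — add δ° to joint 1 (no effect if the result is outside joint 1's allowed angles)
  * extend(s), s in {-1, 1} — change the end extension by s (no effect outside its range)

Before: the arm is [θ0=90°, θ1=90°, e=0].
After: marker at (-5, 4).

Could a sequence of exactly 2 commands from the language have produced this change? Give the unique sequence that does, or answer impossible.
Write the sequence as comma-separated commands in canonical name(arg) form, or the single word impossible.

extend(-1), extend(1)

key: running extend(1) before extend(-1) would end elsewhere — order is forced
initial: [θ0=90°, θ1=90°, e=0]
[1] after extend(-1): [θ0=90°, θ1=90°, e=0]
[2] after extend(1): [θ0=90°, θ1=90°, e=1]
all 36 alternatives checked — unique.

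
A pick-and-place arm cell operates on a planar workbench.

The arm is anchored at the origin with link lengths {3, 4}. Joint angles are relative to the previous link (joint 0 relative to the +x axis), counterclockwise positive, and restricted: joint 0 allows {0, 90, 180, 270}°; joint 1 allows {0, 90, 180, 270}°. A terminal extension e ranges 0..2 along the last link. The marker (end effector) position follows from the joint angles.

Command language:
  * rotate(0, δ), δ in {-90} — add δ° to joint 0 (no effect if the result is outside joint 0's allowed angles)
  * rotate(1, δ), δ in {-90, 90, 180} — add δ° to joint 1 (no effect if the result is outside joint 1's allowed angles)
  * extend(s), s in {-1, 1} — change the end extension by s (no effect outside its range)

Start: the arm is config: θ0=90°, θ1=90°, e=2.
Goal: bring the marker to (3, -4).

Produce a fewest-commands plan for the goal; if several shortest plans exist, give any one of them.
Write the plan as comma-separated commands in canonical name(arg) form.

extend(-1), extend(-1), rotate(0, -90), rotate(1, 180)

start: config: θ0=90°, θ1=90°, e=2
1. extend(-1) → config: θ0=90°, θ1=90°, e=1
2. extend(-1) → config: θ0=90°, θ1=90°, e=0
3. rotate(0, -90) → config: θ0=0°, θ1=90°, e=0
4. rotate(1, 180) → config: θ0=0°, θ1=270°, e=0
nothing shorter than 4 reaches the goal.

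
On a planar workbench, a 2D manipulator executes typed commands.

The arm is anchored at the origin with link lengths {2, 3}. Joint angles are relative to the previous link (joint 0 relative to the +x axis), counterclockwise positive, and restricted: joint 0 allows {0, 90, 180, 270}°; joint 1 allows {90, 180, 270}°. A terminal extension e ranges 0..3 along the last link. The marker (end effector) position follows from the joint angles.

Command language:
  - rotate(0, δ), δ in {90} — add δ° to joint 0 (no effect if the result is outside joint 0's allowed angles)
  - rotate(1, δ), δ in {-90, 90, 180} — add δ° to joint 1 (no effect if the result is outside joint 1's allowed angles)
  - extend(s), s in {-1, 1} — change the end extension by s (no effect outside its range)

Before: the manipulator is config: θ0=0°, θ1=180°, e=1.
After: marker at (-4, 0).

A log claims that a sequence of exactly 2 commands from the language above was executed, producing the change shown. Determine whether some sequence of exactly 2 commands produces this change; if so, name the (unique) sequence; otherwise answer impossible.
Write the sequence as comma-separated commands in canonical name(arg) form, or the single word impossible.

t0: config: θ0=0°, θ1=180°, e=1
step 1 (extend(1)): config: θ0=0°, θ1=180°, e=2
step 2 (extend(1)): config: θ0=0°, θ1=180°, e=3
no other 2-command option fits: unique.

extend(1), extend(1)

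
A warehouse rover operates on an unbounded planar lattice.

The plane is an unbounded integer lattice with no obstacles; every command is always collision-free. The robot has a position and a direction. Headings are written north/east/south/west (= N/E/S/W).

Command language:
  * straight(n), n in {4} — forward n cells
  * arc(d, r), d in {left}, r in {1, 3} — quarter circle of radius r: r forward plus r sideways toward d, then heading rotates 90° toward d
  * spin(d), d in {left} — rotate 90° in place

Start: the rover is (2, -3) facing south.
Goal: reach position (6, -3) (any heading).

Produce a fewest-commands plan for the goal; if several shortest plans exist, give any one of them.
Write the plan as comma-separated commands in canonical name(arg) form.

spin(left), straight(4)

from: (2, -3) facing south
[1] after spin(left): (2, -3) facing east
[2] after straight(4): (6, -3) facing east
minimal: 2 command(s), checked below 2.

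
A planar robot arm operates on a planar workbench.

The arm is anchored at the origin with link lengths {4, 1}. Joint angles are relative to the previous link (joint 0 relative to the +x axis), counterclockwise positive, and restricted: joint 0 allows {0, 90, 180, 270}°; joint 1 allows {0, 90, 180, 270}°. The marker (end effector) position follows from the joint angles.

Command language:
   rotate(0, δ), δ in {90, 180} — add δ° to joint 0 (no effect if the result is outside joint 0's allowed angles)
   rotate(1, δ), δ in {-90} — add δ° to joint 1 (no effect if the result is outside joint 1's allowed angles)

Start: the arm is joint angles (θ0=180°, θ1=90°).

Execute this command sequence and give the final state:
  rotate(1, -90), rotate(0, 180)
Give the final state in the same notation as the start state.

joint angles (θ0=0°, θ1=0°)

from: joint angles (θ0=180°, θ1=90°)
t=1 rotate(1, -90) ⇒ joint angles (θ0=180°, θ1=0°)
t=2 rotate(0, 180) ⇒ joint angles (θ0=0°, θ1=0°)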